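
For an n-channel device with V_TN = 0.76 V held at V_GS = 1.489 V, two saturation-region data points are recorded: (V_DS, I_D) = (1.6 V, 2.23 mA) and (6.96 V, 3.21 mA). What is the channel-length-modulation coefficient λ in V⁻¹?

With V_GS fixed, I_D ∝ (1 + λ V_DS) in saturation, so I_D2/I_D1 = (1 + λ V_DS2)/(1 + λ V_DS1).
3.21/2.23 = 1.439 = (1 + 6.96 λ)/(1 + 1.6 λ).
Solving: λ (I_D1 V_DS2 − I_D2 V_DS1) = I_D2 − I_D1, so λ = (3.21 − 2.23) / (2.23 × 6.96 − 3.21 × 1.6) = 0.98 / 10.4 = 0.0944 V⁻¹.

λ = 0.0944 V⁻¹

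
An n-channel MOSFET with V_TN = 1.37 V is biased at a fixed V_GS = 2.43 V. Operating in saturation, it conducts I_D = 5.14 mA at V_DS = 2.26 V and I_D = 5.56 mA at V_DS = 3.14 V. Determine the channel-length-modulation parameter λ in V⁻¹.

λ = 0.118 V⁻¹

With V_GS fixed, I_D ∝ (1 + λ V_DS) in saturation, so I_D2/I_D1 = (1 + λ V_DS2)/(1 + λ V_DS1).
5.56/5.14 = 1.082 = (1 + 3.14 λ)/(1 + 2.26 λ).
Solving: λ (I_D1 V_DS2 − I_D2 V_DS1) = I_D2 − I_D1, so λ = (5.56 − 5.14) / (5.14 × 3.14 − 5.56 × 2.26) = 0.42 / 3.57 = 0.118 V⁻¹.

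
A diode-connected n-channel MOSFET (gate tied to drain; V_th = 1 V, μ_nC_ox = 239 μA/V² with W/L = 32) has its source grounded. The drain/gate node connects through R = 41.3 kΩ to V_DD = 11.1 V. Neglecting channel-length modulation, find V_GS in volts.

V_GS = 1.25 V

With gate tied to drain, V_GS = V_DS ≥ V_GS − V_th, so the device is in saturation.
k_n = μ_nC_ox · (W/L) = 7.648 mA/V².
KCL at the drain: ½ k_n (V_GS − V_th)² = (V_DD − V_GS)/R.
Let x = V_GS − 1. Then 158 x² + x − 10.1 = 0, giving x = 0.25 V (positive root), so V_GS = 1.25 V.
I_D = (V_DD − V_GS)/R = (11.1 − 1.25) / 41.3 = 0.239 mA.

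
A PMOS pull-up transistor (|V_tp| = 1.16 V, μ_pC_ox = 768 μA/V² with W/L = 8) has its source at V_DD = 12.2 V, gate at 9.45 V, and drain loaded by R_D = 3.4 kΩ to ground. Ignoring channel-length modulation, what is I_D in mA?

V_SG = V_DD − V_G = 12.2 − 9.45 = 2.75 V, so V_ov = 2.75 − 1.16 = 1.59 V.
k_p = μ_pC_ox · (W/L) = 6.144 mA/V².
Assume saturation: I_D = ½ k_p V_ov² = 0.5 × 6.144 × 1.59² = 7.77 mA, giving V_SD = V_DD − I_D R_D = 12.2 − 7.77 × 3.4 = -14.2 V.
But -14.2 V < V_ov = 1.59 V, so the device is actually in triode.
In triode I_D = k_p[V_ov V_SD − ½ V_SD²] and I_D = (V_DD − V_SD)/R_D. Equating: 10.4 V_SD² − 34.21 V_SD + 12.2 = 0, giving V_SD = 0.407 V (the root below V_ov).
I_D = (12.2 − 0.407) / 3.4 = 3.47 mA.

I_D = 3.47 mA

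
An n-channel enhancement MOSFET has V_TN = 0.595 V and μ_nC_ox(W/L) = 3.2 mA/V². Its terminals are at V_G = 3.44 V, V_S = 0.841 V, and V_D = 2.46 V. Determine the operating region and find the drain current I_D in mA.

V_GS = V_G − V_S = 3.44 − 0.841 = 2.6 V; V_DS = V_D − V_S = 2.46 − 0.841 = 1.62 V.
V_ov = V_GS − V_TN = 2.6 − 0.595 = 2 V.
Since V_DS = 1.62 V < V_ov = 2 V, the device is in the triode region.
I_D = k_n [V_ov · V_DS − ½ V_DS²] = 3.2 × [2 × 1.62 − 0.5 × 1.62²] = 6.19 mA.

Triode; I_D = 6.19 mA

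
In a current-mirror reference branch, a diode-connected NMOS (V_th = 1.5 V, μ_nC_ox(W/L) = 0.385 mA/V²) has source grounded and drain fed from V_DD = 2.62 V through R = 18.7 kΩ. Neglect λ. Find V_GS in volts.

With gate tied to drain, V_GS = V_DS ≥ V_GS − V_th, so the device is in saturation.
KCL at the drain: ½ k_n (V_GS − V_th)² = (V_DD − V_GS)/R.
Let x = V_GS − 1.5. Then 3.6 x² + x − 1.12 = 0, giving x = 0.436 V (positive root), so V_GS = 1.94 V.
I_D = (V_DD − V_GS)/R = (2.62 − 1.94) / 18.7 = 0.0366 mA.

V_GS = 1.94 V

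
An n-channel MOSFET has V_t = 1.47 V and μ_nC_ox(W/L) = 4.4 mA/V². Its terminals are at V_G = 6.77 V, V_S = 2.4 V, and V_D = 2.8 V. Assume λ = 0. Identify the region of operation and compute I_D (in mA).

Triode; I_D = 4.75 mA

V_GS = V_G − V_S = 6.77 − 2.4 = 4.37 V; V_DS = V_D − V_S = 2.8 − 2.4 = 0.4 V.
V_ov = V_GS − V_t = 4.37 − 1.47 = 2.9 V.
Since V_DS = 0.4 V < V_ov = 2.9 V, the device is in the triode region.
I_D = k_n [V_ov · V_DS − ½ V_DS²] = 4.4 × [2.9 × 0.4 − 0.5 × 0.4²] = 4.75 mA.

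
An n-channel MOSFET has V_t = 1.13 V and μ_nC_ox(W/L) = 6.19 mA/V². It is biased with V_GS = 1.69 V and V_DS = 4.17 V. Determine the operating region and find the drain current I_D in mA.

V_ov = V_GS − V_t = 1.69 − 1.13 = 0.56 V.
Since V_DS = 4.17 V ≥ V_ov = 0.56 V, the device is in saturation.
I_D = ½ k_n V_ov² = 0.5 × 6.19 × 0.56² = 0.971 mA.

Saturation; I_D = 0.971 mA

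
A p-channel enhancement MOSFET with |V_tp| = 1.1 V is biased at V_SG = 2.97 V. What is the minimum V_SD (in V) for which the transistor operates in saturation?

V_SD,sat = 1.87 V

The boundary between triode and saturation is V_SD = V_SG − |V_tp| = V_ov.
V_ov = 2.97 − 1.1 = 1.87 V.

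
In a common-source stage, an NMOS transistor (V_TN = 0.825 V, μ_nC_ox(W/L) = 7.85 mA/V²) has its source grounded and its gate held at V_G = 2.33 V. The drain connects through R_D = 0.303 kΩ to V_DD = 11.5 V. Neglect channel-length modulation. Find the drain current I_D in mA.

I_D = 8.89 mA

V_GS = V_G = 2.33 V, so V_ov = 2.33 − 0.825 = 1.51 V.
Assume saturation: I_D = ½ k_n V_ov² = 0.5 × 7.85 × 1.51² = 8.89 mA, giving V_DS = V_DD − I_D R_D = 11.5 − 8.89 × 0.303 = 8.81 V.
V_DS = 8.81 V ≥ V_ov = 1.51 V, confirming saturation.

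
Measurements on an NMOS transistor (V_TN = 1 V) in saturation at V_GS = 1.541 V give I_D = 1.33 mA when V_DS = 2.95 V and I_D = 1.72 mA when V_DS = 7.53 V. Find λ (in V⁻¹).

λ = 0.0789 V⁻¹

With V_GS fixed, I_D ∝ (1 + λ V_DS) in saturation, so I_D2/I_D1 = (1 + λ V_DS2)/(1 + λ V_DS1).
1.72/1.33 = 1.293 = (1 + 7.53 λ)/(1 + 2.95 λ).
Solving: λ (I_D1 V_DS2 − I_D2 V_DS1) = I_D2 − I_D1, so λ = (1.72 − 1.33) / (1.33 × 7.53 − 1.72 × 2.95) = 0.39 / 4.94 = 0.0789 V⁻¹.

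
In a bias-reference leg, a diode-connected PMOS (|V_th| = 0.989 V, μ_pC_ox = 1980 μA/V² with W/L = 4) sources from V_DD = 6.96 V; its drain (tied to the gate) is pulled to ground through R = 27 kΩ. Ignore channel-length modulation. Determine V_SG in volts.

V_SG = 1.22 V

With gate tied to drain, V_SG = V_SD ≥ V_SG − |V_th|, so the device is in saturation.
k_p = μ_pC_ox · (W/L) = 7.92 mA/V².
KCL at the drain: ½ k_p (V_SG − |V_th|)² = (V_DD − V_SG)/R.
Let x = V_SG − 0.989. Then 107 x² + x − 5.971 = 0, giving x = 0.232 V (positive root), so V_SG = 1.22 V.
I_D = (V_DD − V_SG)/R = (6.96 − 1.22) / 27 = 0.213 mA.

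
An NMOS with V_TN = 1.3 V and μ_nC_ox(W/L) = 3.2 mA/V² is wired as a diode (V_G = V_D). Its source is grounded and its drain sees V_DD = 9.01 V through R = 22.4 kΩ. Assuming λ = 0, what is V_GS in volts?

With gate tied to drain, V_GS = V_DS ≥ V_GS − V_TN, so the device is in saturation.
KCL at the drain: ½ k_n (V_GS − V_TN)² = (V_DD − V_GS)/R.
Let x = V_GS − 1.3. Then 35.8 x² + x − 7.71 = 0, giving x = 0.45 V (positive root), so V_GS = 1.75 V.
I_D = (V_DD − V_GS)/R = (9.01 − 1.75) / 22.4 = 0.324 mA.

V_GS = 1.75 V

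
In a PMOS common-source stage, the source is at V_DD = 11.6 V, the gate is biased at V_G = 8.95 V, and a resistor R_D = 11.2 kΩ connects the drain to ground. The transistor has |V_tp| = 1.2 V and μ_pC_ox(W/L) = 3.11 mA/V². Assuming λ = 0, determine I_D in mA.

V_SG = V_DD − V_G = 11.6 − 8.95 = 2.65 V, so V_ov = 2.65 − 1.2 = 1.45 V.
Assume saturation: I_D = ½ k_p V_ov² = 0.5 × 3.11 × 1.45² = 3.27 mA, giving V_SD = V_DD − I_D R_D = 11.6 − 3.27 × 11.2 = -25 V.
But -25 V < V_ov = 1.45 V, so the device is actually in triode.
In triode I_D = k_p[V_ov V_SD − ½ V_SD²] and I_D = (V_DD − V_SD)/R_D. Equating: 17.4 V_SD² − 51.51 V_SD + 11.6 = 0, giving V_SD = 0.246 V (the root below V_ov).
I_D = (11.6 − 0.246) / 11.2 = 1.01 mA.

I_D = 1.01 mA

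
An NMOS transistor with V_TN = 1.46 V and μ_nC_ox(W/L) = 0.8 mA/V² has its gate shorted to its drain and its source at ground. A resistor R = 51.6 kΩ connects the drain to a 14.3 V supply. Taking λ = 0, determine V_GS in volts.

With gate tied to drain, V_GS = V_DS ≥ V_GS − V_TN, so the device is in saturation.
KCL at the drain: ½ k_n (V_GS − V_TN)² = (V_DD − V_GS)/R.
Let x = V_GS − 1.46. Then 20.6 x² + x − 12.84 = 0, giving x = 0.765 V (positive root), so V_GS = 2.22 V.
I_D = (V_DD − V_GS)/R = (14.3 − 2.22) / 51.6 = 0.234 mA.

V_GS = 2.22 V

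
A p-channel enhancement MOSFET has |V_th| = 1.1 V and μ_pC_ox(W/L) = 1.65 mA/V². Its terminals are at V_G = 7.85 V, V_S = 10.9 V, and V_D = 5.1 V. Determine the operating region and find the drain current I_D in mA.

V_SG = V_S − V_G = 10.9 − 7.85 = 3.05 V; V_SD = V_S − V_D = 10.9 − 5.1 = 5.8 V.
V_ov = V_SG − |V_th| = 3.05 − 1.1 = 1.95 V.
Since V_SD = 5.8 V ≥ V_ov = 1.95 V, the device is in saturation.
I_D = ½ k_p V_ov² = 0.5 × 1.65 × 1.95² = 3.14 mA.

Saturation; I_D = 3.14 mA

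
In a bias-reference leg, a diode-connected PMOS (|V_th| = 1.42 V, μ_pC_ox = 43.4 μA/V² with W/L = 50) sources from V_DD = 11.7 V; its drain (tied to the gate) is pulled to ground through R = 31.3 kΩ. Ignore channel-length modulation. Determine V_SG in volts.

V_SG = 1.96 V

With gate tied to drain, V_SG = V_SD ≥ V_SG − |V_th|, so the device is in saturation.
k_p = μ_pC_ox · (W/L) = 2.17 mA/V².
KCL at the drain: ½ k_p (V_SG − |V_th|)² = (V_DD − V_SG)/R.
Let x = V_SG − 1.42. Then 34 x² + x − 10.28 = 0, giving x = 0.536 V (positive root), so V_SG = 1.96 V.
I_D = (V_DD − V_SG)/R = (11.7 − 1.96) / 31.3 = 0.311 mA.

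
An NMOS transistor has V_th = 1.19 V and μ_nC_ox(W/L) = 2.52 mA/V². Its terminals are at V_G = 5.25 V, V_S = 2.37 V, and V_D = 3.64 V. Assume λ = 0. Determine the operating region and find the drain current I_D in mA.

V_GS = V_G − V_S = 5.25 − 2.37 = 2.88 V; V_DS = V_D − V_S = 3.64 − 2.37 = 1.27 V.
V_ov = V_GS − V_th = 2.88 − 1.19 = 1.69 V.
Since V_DS = 1.27 V < V_ov = 1.69 V, the device is in the triode region.
I_D = k_n [V_ov · V_DS − ½ V_DS²] = 2.52 × [1.69 × 1.27 − 0.5 × 1.27²] = 3.38 mA.

Triode; I_D = 3.38 mA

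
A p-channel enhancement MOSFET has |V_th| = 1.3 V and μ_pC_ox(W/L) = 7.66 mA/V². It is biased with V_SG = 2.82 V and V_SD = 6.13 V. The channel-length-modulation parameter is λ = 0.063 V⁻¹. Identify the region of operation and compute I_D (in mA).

V_ov = V_SG − |V_th| = 2.82 − 1.3 = 1.52 V.
Since V_SD = 6.13 V ≥ V_ov = 1.52 V, the device is in saturation.
I_D = ½ k_p V_ov² (1 + λ V_SD) = 0.5 × 7.66 × 1.52² × (1 + 0.063 × 6.13) = 12.3 mA.

Saturation; I_D = 12.3 mA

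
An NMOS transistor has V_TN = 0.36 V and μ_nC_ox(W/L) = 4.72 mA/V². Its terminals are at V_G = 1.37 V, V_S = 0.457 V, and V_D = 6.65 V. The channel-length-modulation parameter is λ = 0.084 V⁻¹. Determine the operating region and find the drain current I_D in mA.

V_GS = V_G − V_S = 1.37 − 0.457 = 0.913 V; V_DS = V_D − V_S = 6.65 − 0.457 = 6.19 V.
V_ov = V_GS − V_TN = 0.913 − 0.36 = 0.553 V.
Since V_DS = 6.19 V ≥ V_ov = 0.553 V, the device is in saturation.
I_D = ½ k_n V_ov² (1 + λ V_DS) = 0.5 × 4.72 × 0.553² × (1 + 0.084 × 6.19) = 1.1 mA.

Saturation; I_D = 1.10 mA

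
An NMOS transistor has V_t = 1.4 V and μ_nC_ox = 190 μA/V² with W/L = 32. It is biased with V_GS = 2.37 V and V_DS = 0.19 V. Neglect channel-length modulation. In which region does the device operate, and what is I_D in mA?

k_n = μ_nC_ox · (W/L) = 6.08 mA/V².
V_ov = V_GS − V_t = 2.37 − 1.4 = 0.97 V.
Since V_DS = 0.19 V < V_ov = 0.97 V, the device is in the triode region.
I_D = k_n [V_ov · V_DS − ½ V_DS²] = 6.08 × [0.97 × 0.19 − 0.5 × 0.19²] = 1.01 mA.

Triode; I_D = 1.01 mA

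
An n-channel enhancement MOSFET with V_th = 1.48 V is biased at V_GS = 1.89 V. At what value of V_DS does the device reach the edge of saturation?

The boundary between triode and saturation is V_DS = V_GS − V_th = V_ov.
V_ov = 1.89 − 1.48 = 0.41 V.

V_DS,sat = 0.410 V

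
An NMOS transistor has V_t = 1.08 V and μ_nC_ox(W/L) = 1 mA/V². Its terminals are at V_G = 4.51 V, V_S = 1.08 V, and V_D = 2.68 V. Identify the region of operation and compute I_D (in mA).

V_GS = V_G − V_S = 4.51 − 1.08 = 3.43 V; V_DS = V_D − V_S = 2.68 − 1.08 = 1.6 V.
V_ov = V_GS − V_t = 3.43 − 1.08 = 2.35 V.
Since V_DS = 1.6 V < V_ov = 2.35 V, the device is in the triode region.
I_D = k_n [V_ov · V_DS − ½ V_DS²] = 1 × [2.35 × 1.6 − 0.5 × 1.6²] = 2.48 mA.

Triode; I_D = 2.48 mA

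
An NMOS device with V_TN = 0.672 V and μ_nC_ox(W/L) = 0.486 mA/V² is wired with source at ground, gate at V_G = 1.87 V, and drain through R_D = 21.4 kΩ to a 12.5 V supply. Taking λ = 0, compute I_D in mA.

V_GS = V_G = 1.87 V, so V_ov = 1.87 − 0.672 = 1.2 V.
Assume saturation: I_D = ½ k_n V_ov² = 0.5 × 0.486 × 1.2² = 0.349 mA, giving V_DS = V_DD − I_D R_D = 12.5 − 0.349 × 21.4 = 5.04 V.
V_DS = 5.04 V ≥ V_ov = 1.2 V, confirming saturation.

I_D = 0.349 mA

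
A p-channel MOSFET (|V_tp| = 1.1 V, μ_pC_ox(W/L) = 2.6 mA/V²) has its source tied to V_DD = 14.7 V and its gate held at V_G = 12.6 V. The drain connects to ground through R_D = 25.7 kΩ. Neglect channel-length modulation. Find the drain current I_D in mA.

I_D = 0.562 mA

V_SG = V_DD − V_G = 14.7 − 12.6 = 2.1 V, so V_ov = 2.1 − 1.1 = 1 V.
Assume saturation: I_D = ½ k_p V_ov² = 0.5 × 2.6 × 1² = 1.3 mA, giving V_SD = V_DD − I_D R_D = 14.7 − 1.3 × 25.7 = -18.7 V.
But -18.7 V < V_ov = 1 V, so the device is actually in triode.
In triode I_D = k_p[V_ov V_SD − ½ V_SD²] and I_D = (V_DD − V_SD)/R_D. Equating: 33.4 V_SD² − 67.82 V_SD + 14.7 = 0, giving V_SD = 0.247 V (the root below V_ov).
I_D = (14.7 − 0.247) / 25.7 = 0.562 mA.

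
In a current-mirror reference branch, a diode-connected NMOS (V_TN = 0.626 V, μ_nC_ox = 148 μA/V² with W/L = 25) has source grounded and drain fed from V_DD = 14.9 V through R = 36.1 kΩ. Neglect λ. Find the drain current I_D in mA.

With gate tied to drain, V_GS = V_DS ≥ V_GS − V_TN, so the device is in saturation.
k_n = μ_nC_ox · (W/L) = 3.7 mA/V².
KCL at the drain: ½ k_n (V_GS − V_TN)² = (V_DD − V_GS)/R.
Let x = V_GS − 0.626. Then 66.8 x² + x − 14.27 = 0, giving x = 0.455 V (positive root), so V_GS = 1.08 V.
I_D = (V_DD − V_GS)/R = (14.9 − 1.08) / 36.1 = 0.383 mA.

I_D = 0.383 mA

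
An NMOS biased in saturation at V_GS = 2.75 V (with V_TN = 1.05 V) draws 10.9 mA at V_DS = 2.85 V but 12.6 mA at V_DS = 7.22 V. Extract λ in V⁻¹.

With V_GS fixed, I_D ∝ (1 + λ V_DS) in saturation, so I_D2/I_D1 = (1 + λ V_DS2)/(1 + λ V_DS1).
12.6/10.9 = 1.156 = (1 + 7.22 λ)/(1 + 2.85 λ).
Solving: λ (I_D1 V_DS2 − I_D2 V_DS1) = I_D2 − I_D1, so λ = (12.6 − 10.9) / (10.9 × 7.22 − 12.6 × 2.85) = 1.7 / 42.8 = 0.0397 V⁻¹.

λ = 0.0397 V⁻¹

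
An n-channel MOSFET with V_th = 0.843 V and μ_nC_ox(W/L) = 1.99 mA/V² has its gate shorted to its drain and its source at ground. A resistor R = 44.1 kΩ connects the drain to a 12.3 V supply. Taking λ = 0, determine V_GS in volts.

With gate tied to drain, V_GS = V_DS ≥ V_GS − V_th, so the device is in saturation.
KCL at the drain: ½ k_n (V_GS − V_th)² = (V_DD − V_GS)/R.
Let x = V_GS − 0.843. Then 43.9 x² + x − 11.46 = 0, giving x = 0.5 V (positive root), so V_GS = 1.34 V.
I_D = (V_DD − V_GS)/R = (12.3 − 1.34) / 44.1 = 0.248 mA.

V_GS = 1.34 V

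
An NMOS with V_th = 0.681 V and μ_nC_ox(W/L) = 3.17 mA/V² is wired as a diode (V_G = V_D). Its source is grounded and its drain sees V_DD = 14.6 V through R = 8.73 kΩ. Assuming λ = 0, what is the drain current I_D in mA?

With gate tied to drain, V_GS = V_DS ≥ V_GS − V_th, so the device is in saturation.
KCL at the drain: ½ k_n (V_GS − V_th)² = (V_DD − V_GS)/R.
Let x = V_GS − 0.681. Then 13.8 x² + x − 13.92 = 0, giving x = 0.967 V (positive root), so V_GS = 1.65 V.
I_D = (V_DD − V_GS)/R = (14.6 − 1.65) / 8.73 = 1.48 mA.

I_D = 1.48 mA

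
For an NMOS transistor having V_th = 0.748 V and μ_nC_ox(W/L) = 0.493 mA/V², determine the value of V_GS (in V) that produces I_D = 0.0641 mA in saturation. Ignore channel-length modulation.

V_GS = 1.26 V

In saturation I_D = ½ k_n (V_GS − V_th)², so V_GS − V_th = √(2 I_D / k_n) = √(2 × 0.0641 / 0.493) = 0.51 V.
V_GS = 0.748 + 0.51 = 1.26 V.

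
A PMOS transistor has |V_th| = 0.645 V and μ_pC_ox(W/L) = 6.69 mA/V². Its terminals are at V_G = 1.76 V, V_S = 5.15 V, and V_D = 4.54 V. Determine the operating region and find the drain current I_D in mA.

Triode; I_D = 9.96 mA

V_SG = V_S − V_G = 5.15 − 1.76 = 3.39 V; V_SD = V_S − V_D = 5.15 − 4.54 = 0.61 V.
V_ov = V_SG − |V_th| = 3.39 − 0.645 = 2.75 V.
Since V_SD = 0.61 V < V_ov = 2.75 V, the device is in the triode region.
I_D = k_p [V_ov · V_SD − ½ V_SD²] = 6.69 × [2.75 × 0.61 − 0.5 × 0.61²] = 9.96 mA.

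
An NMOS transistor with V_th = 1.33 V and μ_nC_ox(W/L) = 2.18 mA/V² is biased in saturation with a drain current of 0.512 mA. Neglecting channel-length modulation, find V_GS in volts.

In saturation I_D = ½ k_n (V_GS − V_th)², so V_GS − V_th = √(2 I_D / k_n) = √(2 × 0.512 / 2.18) = 0.685 V.
V_GS = 1.33 + 0.685 = 2.02 V.

V_GS = 2.02 V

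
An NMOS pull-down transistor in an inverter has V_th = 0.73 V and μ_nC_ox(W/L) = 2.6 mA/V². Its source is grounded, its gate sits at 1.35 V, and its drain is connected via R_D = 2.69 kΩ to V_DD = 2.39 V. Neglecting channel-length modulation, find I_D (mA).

I_D = 0.500 mA

V_GS = V_G = 1.35 V, so V_ov = 1.35 − 0.73 = 0.62 V.
Assume saturation: I_D = ½ k_n V_ov² = 0.5 × 2.6 × 0.62² = 0.5 mA, giving V_DS = V_DD − I_D R_D = 2.39 − 0.5 × 2.69 = 1.05 V.
V_DS = 1.05 V ≥ V_ov = 0.62 V, confirming saturation.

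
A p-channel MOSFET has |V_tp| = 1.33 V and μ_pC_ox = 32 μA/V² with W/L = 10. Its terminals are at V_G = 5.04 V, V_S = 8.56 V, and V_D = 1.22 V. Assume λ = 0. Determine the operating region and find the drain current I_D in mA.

Saturation; I_D = 0.767 mA

V_SG = V_S − V_G = 8.56 − 5.04 = 3.52 V; V_SD = V_S − V_D = 8.56 − 1.22 = 7.34 V.
k_p = μ_pC_ox · (W/L) = 0.32 mA/V².
V_ov = V_SG − |V_tp| = 3.52 − 1.33 = 2.19 V.
Since V_SD = 7.34 V ≥ V_ov = 2.19 V, the device is in saturation.
I_D = ½ k_p V_ov² = 0.5 × 0.32 × 2.19² = 0.767 mA.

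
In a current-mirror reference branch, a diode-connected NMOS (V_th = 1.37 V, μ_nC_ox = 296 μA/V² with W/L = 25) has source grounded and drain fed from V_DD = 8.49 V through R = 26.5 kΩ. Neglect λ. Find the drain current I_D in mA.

With gate tied to drain, V_GS = V_DS ≥ V_GS − V_th, so the device is in saturation.
k_n = μ_nC_ox · (W/L) = 7.4 mA/V².
KCL at the drain: ½ k_n (V_GS − V_th)² = (V_DD − V_GS)/R.
Let x = V_GS − 1.37. Then 98.1 x² + x − 7.12 = 0, giving x = 0.264 V (positive root), so V_GS = 1.63 V.
I_D = (V_DD − V_GS)/R = (8.49 − 1.63) / 26.5 = 0.259 mA.

I_D = 0.259 mA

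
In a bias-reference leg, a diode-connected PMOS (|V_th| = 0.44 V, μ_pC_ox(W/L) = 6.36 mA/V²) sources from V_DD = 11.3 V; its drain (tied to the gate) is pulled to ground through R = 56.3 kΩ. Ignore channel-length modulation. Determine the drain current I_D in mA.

With gate tied to drain, V_SG = V_SD ≥ V_SG − |V_th|, so the device is in saturation.
KCL at the drain: ½ k_p (V_SG − |V_th|)² = (V_DD − V_SG)/R.
Let x = V_SG − 0.44. Then 179 x² + x − 10.86 = 0, giving x = 0.244 V (positive root), so V_SG = 0.684 V.
I_D = (V_DD − V_SG)/R = (11.3 − 0.684) / 56.3 = 0.189 mA.

I_D = 0.189 mA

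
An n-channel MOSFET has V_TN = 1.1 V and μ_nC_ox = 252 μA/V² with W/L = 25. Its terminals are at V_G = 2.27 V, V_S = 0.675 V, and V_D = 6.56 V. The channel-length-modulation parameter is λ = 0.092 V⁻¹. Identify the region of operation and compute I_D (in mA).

Saturation; I_D = 1.19 mA

V_GS = V_G − V_S = 2.27 − 0.675 = 1.59 V; V_DS = V_D − V_S = 6.56 − 0.675 = 5.88 V.
k_n = μ_nC_ox · (W/L) = 6.3 mA/V².
V_ov = V_GS − V_TN = 1.59 − 1.1 = 0.495 V.
Since V_DS = 5.88 V ≥ V_ov = 0.495 V, the device is in saturation.
I_D = ½ k_n V_ov² (1 + λ V_DS) = 0.5 × 6.3 × 0.495² × (1 + 0.092 × 5.88) = 1.19 mA.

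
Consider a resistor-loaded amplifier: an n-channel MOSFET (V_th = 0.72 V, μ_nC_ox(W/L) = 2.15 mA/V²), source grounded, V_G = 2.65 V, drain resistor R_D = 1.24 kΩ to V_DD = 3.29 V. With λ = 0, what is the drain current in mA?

V_GS = V_G = 2.65 V, so V_ov = 2.65 − 0.72 = 1.93 V.
Assume saturation: I_D = ½ k_n V_ov² = 0.5 × 2.15 × 1.93² = 4 mA, giving V_DS = V_DD − I_D R_D = 3.29 − 4 × 1.24 = -1.68 V.
But -1.68 V < V_ov = 1.93 V, so the device is actually in triode.
In triode I_D = k_n[V_ov V_DS − ½ V_DS²] and I_D = (V_DD − V_DS)/R_D. Equating: 1.33 V_DS² − 6.145 V_DS + 3.29 = 0, giving V_DS = 0.618 V (the root below V_ov).
I_D = (3.29 − 0.618) / 1.24 = 2.15 mA.

I_D = 2.15 mA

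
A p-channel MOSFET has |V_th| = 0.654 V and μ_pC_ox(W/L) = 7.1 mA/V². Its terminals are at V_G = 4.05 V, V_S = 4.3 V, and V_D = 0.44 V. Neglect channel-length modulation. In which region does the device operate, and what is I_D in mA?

V_SG = V_S − V_G = 4.3 − 4.05 = 0.25 V; V_SD = V_S − V_D = 4.3 − 0.44 = 3.86 V.
V_SG = 0.25 V < |V_th| = 0.654 V, so the transistor is in cutoff.

Cutoff; I_D = 0 mA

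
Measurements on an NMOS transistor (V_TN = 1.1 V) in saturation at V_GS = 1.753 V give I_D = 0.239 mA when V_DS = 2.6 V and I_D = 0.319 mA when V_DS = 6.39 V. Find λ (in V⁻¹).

With V_GS fixed, I_D ∝ (1 + λ V_DS) in saturation, so I_D2/I_D1 = (1 + λ V_DS2)/(1 + λ V_DS1).
0.319/0.239 = 1.335 = (1 + 6.39 λ)/(1 + 2.6 λ).
Solving: λ (I_D1 V_DS2 − I_D2 V_DS1) = I_D2 − I_D1, so λ = (0.319 − 0.239) / (0.239 × 6.39 − 0.319 × 2.6) = 0.08 / 0.698 = 0.115 V⁻¹.

λ = 0.115 V⁻¹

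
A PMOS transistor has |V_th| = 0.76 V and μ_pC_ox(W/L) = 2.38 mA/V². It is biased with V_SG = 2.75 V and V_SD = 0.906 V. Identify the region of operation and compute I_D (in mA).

V_ov = V_SG − |V_th| = 2.75 − 0.76 = 1.99 V.
Since V_SD = 0.906 V < V_ov = 1.99 V, the device is in the triode region.
I_D = k_p [V_ov · V_SD − ½ V_SD²] = 2.38 × [1.99 × 0.906 − 0.5 × 0.906²] = 3.31 mA.

Triode; I_D = 3.31 mA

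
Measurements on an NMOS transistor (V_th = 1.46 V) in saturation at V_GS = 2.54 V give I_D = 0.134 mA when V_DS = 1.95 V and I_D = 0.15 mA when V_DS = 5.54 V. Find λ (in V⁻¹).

λ = 0.0356 V⁻¹

With V_GS fixed, I_D ∝ (1 + λ V_DS) in saturation, so I_D2/I_D1 = (1 + λ V_DS2)/(1 + λ V_DS1).
0.15/0.134 = 1.119 = (1 + 5.54 λ)/(1 + 1.95 λ).
Solving: λ (I_D1 V_DS2 − I_D2 V_DS1) = I_D2 − I_D1, so λ = (0.15 − 0.134) / (0.134 × 5.54 − 0.15 × 1.95) = 0.016 / 0.45 = 0.0356 V⁻¹.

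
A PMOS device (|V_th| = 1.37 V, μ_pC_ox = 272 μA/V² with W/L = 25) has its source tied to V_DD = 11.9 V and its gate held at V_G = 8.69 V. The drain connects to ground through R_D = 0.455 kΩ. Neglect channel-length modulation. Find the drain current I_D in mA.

V_SG = V_DD − V_G = 11.9 − 8.69 = 3.21 V, so V_ov = 3.21 − 1.37 = 1.84 V.
k_p = μ_pC_ox · (W/L) = 6.8 mA/V².
Assume saturation: I_D = ½ k_p V_ov² = 0.5 × 6.8 × 1.84² = 11.5 mA, giving V_SD = V_DD − I_D R_D = 11.9 − 11.5 × 0.455 = 6.66 V.
V_SD = 6.66 V ≥ V_ov = 1.84 V, confirming saturation.

I_D = 11.5 mA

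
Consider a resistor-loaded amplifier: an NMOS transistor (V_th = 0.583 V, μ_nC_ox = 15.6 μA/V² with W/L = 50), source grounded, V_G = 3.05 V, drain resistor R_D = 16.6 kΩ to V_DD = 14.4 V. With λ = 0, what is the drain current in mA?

I_D = 0.838 mA

V_GS = V_G = 3.05 V, so V_ov = 3.05 − 0.583 = 2.47 V.
k_n = μ_nC_ox · (W/L) = 0.78 mA/V².
Assume saturation: I_D = ½ k_n V_ov² = 0.5 × 0.78 × 2.47² = 2.37 mA, giving V_DS = V_DD − I_D R_D = 14.4 − 2.37 × 16.6 = -25 V.
But -25 V < V_ov = 2.47 V, so the device is actually in triode.
In triode I_D = k_n[V_ov V_DS − ½ V_DS²] and I_D = (V_DD − V_DS)/R_D. Equating: 6.47 V_DS² − 32.94 V_DS + 14.4 = 0, giving V_DS = 0.483 V (the root below V_ov).
I_D = (14.4 − 0.483) / 16.6 = 0.838 mA.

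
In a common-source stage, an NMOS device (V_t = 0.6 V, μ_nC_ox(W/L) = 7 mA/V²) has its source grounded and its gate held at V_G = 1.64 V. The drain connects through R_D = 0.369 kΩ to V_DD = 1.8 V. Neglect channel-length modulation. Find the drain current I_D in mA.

I_D = 3.18 mA

V_GS = V_G = 1.64 V, so V_ov = 1.64 − 0.6 = 1.04 V.
Assume saturation: I_D = ½ k_n V_ov² = 0.5 × 7 × 1.04² = 3.79 mA, giving V_DS = V_DD − I_D R_D = 1.8 − 3.79 × 0.369 = 0.403 V.
But 0.403 V < V_ov = 1.04 V, so the device is actually in triode.
In triode I_D = k_n[V_ov V_DS − ½ V_DS²] and I_D = (V_DD − V_DS)/R_D. Equating: 1.29 V_DS² − 3.686 V_DS + 1.8 = 0, giving V_DS = 0.625 V (the root below V_ov).
I_D = (1.8 − 0.625) / 0.369 = 3.18 mA.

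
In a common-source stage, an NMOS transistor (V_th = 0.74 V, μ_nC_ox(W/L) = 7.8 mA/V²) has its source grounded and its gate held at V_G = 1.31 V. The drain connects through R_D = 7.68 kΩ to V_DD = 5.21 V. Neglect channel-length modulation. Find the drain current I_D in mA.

V_GS = V_G = 1.31 V, so V_ov = 1.31 − 0.74 = 0.57 V.
Assume saturation: I_D = ½ k_n V_ov² = 0.5 × 7.8 × 0.57² = 1.27 mA, giving V_DS = V_DD − I_D R_D = 5.21 − 1.27 × 7.68 = -4.52 V.
But -4.52 V < V_ov = 0.57 V, so the device is actually in triode.
In triode I_D = k_n[V_ov V_DS − ½ V_DS²] and I_D = (V_DD − V_DS)/R_D. Equating: 30 V_DS² − 35.15 V_DS + 5.21 = 0, giving V_DS = 0.174 V (the root below V_ov).
I_D = (5.21 − 0.174) / 7.68 = 0.656 mA.

I_D = 0.656 mA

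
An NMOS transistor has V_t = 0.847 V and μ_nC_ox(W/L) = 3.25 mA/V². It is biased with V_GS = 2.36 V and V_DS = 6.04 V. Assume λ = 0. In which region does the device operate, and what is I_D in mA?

V_ov = V_GS − V_t = 2.36 − 0.847 = 1.51 V.
Since V_DS = 6.04 V ≥ V_ov = 1.51 V, the device is in saturation.
I_D = ½ k_n V_ov² = 0.5 × 3.25 × 1.51² = 3.72 mA.

Saturation; I_D = 3.72 mA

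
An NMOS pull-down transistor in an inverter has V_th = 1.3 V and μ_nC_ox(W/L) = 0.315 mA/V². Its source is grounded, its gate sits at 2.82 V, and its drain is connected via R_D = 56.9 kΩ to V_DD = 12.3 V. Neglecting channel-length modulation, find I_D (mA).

I_D = 0.207 mA

V_GS = V_G = 2.82 V, so V_ov = 2.82 − 1.3 = 1.52 V.
Assume saturation: I_D = ½ k_n V_ov² = 0.5 × 0.315 × 1.52² = 0.364 mA, giving V_DS = V_DD − I_D R_D = 12.3 − 0.364 × 56.9 = -8.41 V.
But -8.41 V < V_ov = 1.52 V, so the device is actually in triode.
In triode I_D = k_n[V_ov V_DS − ½ V_DS²] and I_D = (V_DD − V_DS)/R_D. Equating: 8.96 V_DS² − 28.24 V_DS + 12.3 = 0, giving V_DS = 0.522 V (the root below V_ov).
I_D = (12.3 − 0.522) / 56.9 = 0.207 mA.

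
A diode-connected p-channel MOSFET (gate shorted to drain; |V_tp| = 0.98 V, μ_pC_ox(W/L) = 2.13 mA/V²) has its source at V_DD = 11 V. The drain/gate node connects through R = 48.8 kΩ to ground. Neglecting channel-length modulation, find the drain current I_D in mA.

I_D = 0.197 mA

With gate tied to drain, V_SG = V_SD ≥ V_SG − |V_tp|, so the device is in saturation.
KCL at the drain: ½ k_p (V_SG − |V_tp|)² = (V_DD − V_SG)/R.
Let x = V_SG − 0.98. Then 52 x² + x − 10.02 = 0, giving x = 0.43 V (positive root), so V_SG = 1.41 V.
I_D = (V_DD − V_SG)/R = (11 − 1.41) / 48.8 = 0.197 mA.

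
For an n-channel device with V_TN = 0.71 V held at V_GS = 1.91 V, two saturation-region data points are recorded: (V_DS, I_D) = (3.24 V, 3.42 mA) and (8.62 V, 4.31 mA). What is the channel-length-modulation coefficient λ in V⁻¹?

With V_GS fixed, I_D ∝ (1 + λ V_DS) in saturation, so I_D2/I_D1 = (1 + λ V_DS2)/(1 + λ V_DS1).
4.31/3.42 = 1.26 = (1 + 8.62 λ)/(1 + 3.24 λ).
Solving: λ (I_D1 V_DS2 − I_D2 V_DS1) = I_D2 − I_D1, so λ = (4.31 − 3.42) / (3.42 × 8.62 − 4.31 × 3.24) = 0.89 / 15.5 = 0.0574 V⁻¹.

λ = 0.0574 V⁻¹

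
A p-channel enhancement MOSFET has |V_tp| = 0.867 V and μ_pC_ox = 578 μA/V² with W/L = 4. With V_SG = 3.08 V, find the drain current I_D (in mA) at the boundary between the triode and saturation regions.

At the boundary V_SD = V_ov = V_SG − |V_tp| = 3.08 − 0.867 = 2.21 V.
k_p = μ_pC_ox · (W/L) = 2.312 mA/V².
I_D = ½ k_p V_ov² = 0.5 × 2.312 × 2.21² = 5.66 mA.

I_D = 5.66 mA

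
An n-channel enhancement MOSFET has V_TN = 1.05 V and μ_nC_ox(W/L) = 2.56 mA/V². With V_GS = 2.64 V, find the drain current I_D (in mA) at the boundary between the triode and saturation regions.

I_D = 3.24 mA

At the boundary V_DS = V_ov = V_GS − V_TN = 2.64 − 1.05 = 1.59 V.
I_D = ½ k_n V_ov² = 0.5 × 2.56 × 1.59² = 3.24 mA.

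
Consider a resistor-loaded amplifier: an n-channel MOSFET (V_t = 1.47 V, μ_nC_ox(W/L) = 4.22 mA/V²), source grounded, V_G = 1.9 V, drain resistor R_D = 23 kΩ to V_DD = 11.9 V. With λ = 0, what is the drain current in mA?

I_D = 0.390 mA

V_GS = V_G = 1.9 V, so V_ov = 1.9 − 1.47 = 0.43 V.
Assume saturation: I_D = ½ k_n V_ov² = 0.5 × 4.22 × 0.43² = 0.39 mA, giving V_DS = V_DD − I_D R_D = 11.9 − 0.39 × 23 = 2.93 V.
V_DS = 2.93 V ≥ V_ov = 0.43 V, confirming saturation.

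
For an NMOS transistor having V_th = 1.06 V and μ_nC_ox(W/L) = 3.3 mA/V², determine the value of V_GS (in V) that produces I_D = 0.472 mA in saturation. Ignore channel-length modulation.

V_GS = 1.59 V

In saturation I_D = ½ k_n (V_GS − V_th)², so V_GS − V_th = √(2 I_D / k_n) = √(2 × 0.472 / 3.3) = 0.535 V.
V_GS = 1.06 + 0.535 = 1.59 V.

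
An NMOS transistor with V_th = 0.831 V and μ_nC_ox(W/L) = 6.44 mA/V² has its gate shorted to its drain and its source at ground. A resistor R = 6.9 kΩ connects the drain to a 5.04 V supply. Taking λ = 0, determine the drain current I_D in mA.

With gate tied to drain, V_GS = V_DS ≥ V_GS − V_th, so the device is in saturation.
KCL at the drain: ½ k_n (V_GS − V_th)² = (V_DD − V_GS)/R.
Let x = V_GS − 0.831. Then 22.2 x² + x − 4.209 = 0, giving x = 0.413 V (positive root), so V_GS = 1.24 V.
I_D = (V_DD − V_GS)/R = (5.04 − 1.24) / 6.9 = 0.55 mA.

I_D = 0.550 mA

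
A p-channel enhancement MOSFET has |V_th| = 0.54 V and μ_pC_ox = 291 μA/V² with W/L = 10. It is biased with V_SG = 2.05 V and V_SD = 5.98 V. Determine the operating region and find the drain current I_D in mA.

k_p = μ_pC_ox · (W/L) = 2.91 mA/V².
V_ov = V_SG − |V_th| = 2.05 − 0.54 = 1.51 V.
Since V_SD = 5.98 V ≥ V_ov = 1.51 V, the device is in saturation.
I_D = ½ k_p V_ov² = 0.5 × 2.91 × 1.51² = 3.32 mA.

Saturation; I_D = 3.32 mA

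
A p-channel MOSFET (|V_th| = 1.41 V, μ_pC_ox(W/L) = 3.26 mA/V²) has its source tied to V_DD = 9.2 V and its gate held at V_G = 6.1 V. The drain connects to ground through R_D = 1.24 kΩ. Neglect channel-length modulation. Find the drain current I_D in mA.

V_SG = V_DD − V_G = 9.2 − 6.1 = 3.1 V, so V_ov = 3.1 − 1.41 = 1.69 V.
Assume saturation: I_D = ½ k_p V_ov² = 0.5 × 3.26 × 1.69² = 4.66 mA, giving V_SD = V_DD − I_D R_D = 9.2 − 4.66 × 1.24 = 3.43 V.
V_SD = 3.43 V ≥ V_ov = 1.69 V, confirming saturation.

I_D = 4.66 mA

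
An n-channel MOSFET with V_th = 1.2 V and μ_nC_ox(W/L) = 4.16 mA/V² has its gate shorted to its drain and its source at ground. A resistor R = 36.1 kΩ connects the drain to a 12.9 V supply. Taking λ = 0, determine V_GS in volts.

With gate tied to drain, V_GS = V_DS ≥ V_GS − V_th, so the device is in saturation.
KCL at the drain: ½ k_n (V_GS − V_th)² = (V_DD − V_GS)/R.
Let x = V_GS − 1.2. Then 75.1 x² + x − 11.7 = 0, giving x = 0.388 V (positive root), so V_GS = 1.59 V.
I_D = (V_DD − V_GS)/R = (12.9 − 1.59) / 36.1 = 0.313 mA.

V_GS = 1.59 V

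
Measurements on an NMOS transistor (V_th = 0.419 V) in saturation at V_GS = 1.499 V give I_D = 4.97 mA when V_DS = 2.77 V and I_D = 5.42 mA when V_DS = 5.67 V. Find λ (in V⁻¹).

With V_GS fixed, I_D ∝ (1 + λ V_DS) in saturation, so I_D2/I_D1 = (1 + λ V_DS2)/(1 + λ V_DS1).
5.42/4.97 = 1.091 = (1 + 5.67 λ)/(1 + 2.77 λ).
Solving: λ (I_D1 V_DS2 − I_D2 V_DS1) = I_D2 − I_D1, so λ = (5.42 − 4.97) / (4.97 × 5.67 − 5.42 × 2.77) = 0.45 / 13.2 = 0.0342 V⁻¹.

λ = 0.0342 V⁻¹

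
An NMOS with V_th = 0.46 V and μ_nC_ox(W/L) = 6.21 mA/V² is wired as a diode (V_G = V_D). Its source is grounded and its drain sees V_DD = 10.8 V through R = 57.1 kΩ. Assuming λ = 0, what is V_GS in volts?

With gate tied to drain, V_GS = V_DS ≥ V_GS − V_th, so the device is in saturation.
KCL at the drain: ½ k_n (V_GS − V_th)² = (V_DD − V_GS)/R.
Let x = V_GS − 0.46. Then 177 x² + x − 10.34 = 0, giving x = 0.239 V (positive root), so V_GS = 0.699 V.
I_D = (V_DD − V_GS)/R = (10.8 − 0.699) / 57.1 = 0.177 mA.

V_GS = 0.699 V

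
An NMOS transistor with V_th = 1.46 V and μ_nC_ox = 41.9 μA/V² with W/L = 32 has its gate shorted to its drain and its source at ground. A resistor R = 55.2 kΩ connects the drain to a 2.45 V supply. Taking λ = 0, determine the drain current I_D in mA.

I_D = 0.0152 mA

With gate tied to drain, V_GS = V_DS ≥ V_GS − V_th, so the device is in saturation.
k_n = μ_nC_ox · (W/L) = 1.341 mA/V².
KCL at the drain: ½ k_n (V_GS − V_th)² = (V_DD − V_GS)/R.
Let x = V_GS − 1.46. Then 37 x² + x − 0.99 = 0, giving x = 0.151 V (positive root), so V_GS = 1.61 V.
I_D = (V_DD − V_GS)/R = (2.45 − 1.61) / 55.2 = 0.0152 mA.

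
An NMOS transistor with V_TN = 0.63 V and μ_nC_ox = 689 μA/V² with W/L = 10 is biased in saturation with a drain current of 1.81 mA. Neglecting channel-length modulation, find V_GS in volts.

V_GS = 1.35 V

k_n = μ_nC_ox · (W/L) = 6.89 mA/V².
In saturation I_D = ½ k_n (V_GS − V_TN)², so V_GS − V_TN = √(2 I_D / k_n) = √(2 × 1.81 / 6.89) = 0.725 V.
V_GS = 0.63 + 0.725 = 1.35 V.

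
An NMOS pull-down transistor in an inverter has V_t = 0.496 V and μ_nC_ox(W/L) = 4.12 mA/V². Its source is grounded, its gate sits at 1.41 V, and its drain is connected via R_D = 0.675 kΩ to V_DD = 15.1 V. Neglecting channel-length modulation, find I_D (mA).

I_D = 1.72 mA

V_GS = V_G = 1.41 V, so V_ov = 1.41 − 0.496 = 0.914 V.
Assume saturation: I_D = ½ k_n V_ov² = 0.5 × 4.12 × 0.914² = 1.72 mA, giving V_DS = V_DD − I_D R_D = 15.1 − 1.72 × 0.675 = 13.9 V.
V_DS = 13.9 V ≥ V_ov = 0.914 V, confirming saturation.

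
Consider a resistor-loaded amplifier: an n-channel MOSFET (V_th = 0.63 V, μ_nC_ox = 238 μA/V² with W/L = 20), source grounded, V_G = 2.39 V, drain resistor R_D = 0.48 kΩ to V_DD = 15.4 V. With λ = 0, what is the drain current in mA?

I_D = 7.37 mA

V_GS = V_G = 2.39 V, so V_ov = 2.39 − 0.63 = 1.76 V.
k_n = μ_nC_ox · (W/L) = 4.76 mA/V².
Assume saturation: I_D = ½ k_n V_ov² = 0.5 × 4.76 × 1.76² = 7.37 mA, giving V_DS = V_DD − I_D R_D = 15.4 − 7.37 × 0.48 = 11.9 V.
V_DS = 11.9 V ≥ V_ov = 1.76 V, confirming saturation.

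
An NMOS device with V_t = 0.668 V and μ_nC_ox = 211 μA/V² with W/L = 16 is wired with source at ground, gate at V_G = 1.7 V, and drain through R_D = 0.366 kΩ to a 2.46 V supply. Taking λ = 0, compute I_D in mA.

I_D = 1.80 mA

V_GS = V_G = 1.7 V, so V_ov = 1.7 − 0.668 = 1.03 V.
k_n = μ_nC_ox · (W/L) = 3.376 mA/V².
Assume saturation: I_D = ½ k_n V_ov² = 0.5 × 3.376 × 1.03² = 1.8 mA, giving V_DS = V_DD − I_D R_D = 2.46 − 1.8 × 0.366 = 1.8 V.
V_DS = 1.8 V ≥ V_ov = 1.03 V, confirming saturation.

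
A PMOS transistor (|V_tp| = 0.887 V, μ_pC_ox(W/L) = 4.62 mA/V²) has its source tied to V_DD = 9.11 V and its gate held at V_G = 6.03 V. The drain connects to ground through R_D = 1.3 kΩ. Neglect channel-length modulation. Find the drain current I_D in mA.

V_SG = V_DD − V_G = 9.11 − 6.03 = 3.08 V, so V_ov = 3.08 − 0.887 = 2.19 V.
Assume saturation: I_D = ½ k_p V_ov² = 0.5 × 4.62 × 2.19² = 11.1 mA, giving V_SD = V_DD − I_D R_D = 9.11 − 11.1 × 1.3 = -5.33 V.
But -5.33 V < V_ov = 2.19 V, so the device is actually in triode.
In triode I_D = k_p[V_ov V_SD − ½ V_SD²] and I_D = (V_DD − V_SD)/R_D. Equating: 3 V_SD² − 14.17 V_SD + 9.11 = 0, giving V_SD = 0.768 V (the root below V_ov).
I_D = (9.11 − 0.768) / 1.3 = 6.42 mA.

I_D = 6.42 mA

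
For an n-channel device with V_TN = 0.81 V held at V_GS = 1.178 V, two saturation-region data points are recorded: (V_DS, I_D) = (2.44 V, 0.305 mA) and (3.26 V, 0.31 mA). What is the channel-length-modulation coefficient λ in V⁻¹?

λ = 0.0210 V⁻¹

With V_GS fixed, I_D ∝ (1 + λ V_DS) in saturation, so I_D2/I_D1 = (1 + λ V_DS2)/(1 + λ V_DS1).
0.31/0.305 = 1.016 = (1 + 3.26 λ)/(1 + 2.44 λ).
Solving: λ (I_D1 V_DS2 − I_D2 V_DS1) = I_D2 − I_D1, so λ = (0.31 − 0.305) / (0.305 × 3.26 − 0.31 × 2.44) = 0.005 / 0.238 = 0.021 V⁻¹.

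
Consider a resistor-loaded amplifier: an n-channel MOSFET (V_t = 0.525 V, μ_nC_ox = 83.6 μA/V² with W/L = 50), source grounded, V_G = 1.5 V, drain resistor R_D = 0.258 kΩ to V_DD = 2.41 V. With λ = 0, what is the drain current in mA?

V_GS = V_G = 1.5 V, so V_ov = 1.5 − 0.525 = 0.975 V.
k_n = μ_nC_ox · (W/L) = 4.18 mA/V².
Assume saturation: I_D = ½ k_n V_ov² = 0.5 × 4.18 × 0.975² = 1.99 mA, giving V_DS = V_DD − I_D R_D = 2.41 − 1.99 × 0.258 = 1.9 V.
V_DS = 1.9 V ≥ V_ov = 0.975 V, confirming saturation.

I_D = 1.99 mA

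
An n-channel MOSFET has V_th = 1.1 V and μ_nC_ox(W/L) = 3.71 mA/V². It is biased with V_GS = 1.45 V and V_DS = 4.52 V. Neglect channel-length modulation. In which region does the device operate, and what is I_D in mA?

Saturation; I_D = 0.227 mA

V_ov = V_GS − V_th = 1.45 − 1.1 = 0.35 V.
Since V_DS = 4.52 V ≥ V_ov = 0.35 V, the device is in saturation.
I_D = ½ k_n V_ov² = 0.5 × 3.71 × 0.35² = 0.227 mA.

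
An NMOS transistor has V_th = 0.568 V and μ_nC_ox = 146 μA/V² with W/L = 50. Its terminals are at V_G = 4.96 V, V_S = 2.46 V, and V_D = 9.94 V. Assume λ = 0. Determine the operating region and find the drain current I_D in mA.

Saturation; I_D = 13.6 mA

V_GS = V_G − V_S = 4.96 − 2.46 = 2.5 V; V_DS = V_D − V_S = 9.94 − 2.46 = 7.48 V.
k_n = μ_nC_ox · (W/L) = 7.3 mA/V².
V_ov = V_GS − V_th = 2.5 − 0.568 = 1.93 V.
Since V_DS = 7.48 V ≥ V_ov = 1.93 V, the device is in saturation.
I_D = ½ k_n V_ov² = 0.5 × 7.3 × 1.93² = 13.6 mA.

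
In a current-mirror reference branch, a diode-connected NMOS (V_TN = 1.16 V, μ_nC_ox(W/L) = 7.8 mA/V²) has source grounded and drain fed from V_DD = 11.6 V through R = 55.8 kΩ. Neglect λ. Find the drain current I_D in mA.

I_D = 0.183 mA

With gate tied to drain, V_GS = V_DS ≥ V_GS − V_TN, so the device is in saturation.
KCL at the drain: ½ k_n (V_GS − V_TN)² = (V_DD − V_GS)/R.
Let x = V_GS − 1.16. Then 218 x² + x − 10.44 = 0, giving x = 0.217 V (positive root), so V_GS = 1.38 V.
I_D = (V_DD − V_GS)/R = (11.6 − 1.38) / 55.8 = 0.183 mA.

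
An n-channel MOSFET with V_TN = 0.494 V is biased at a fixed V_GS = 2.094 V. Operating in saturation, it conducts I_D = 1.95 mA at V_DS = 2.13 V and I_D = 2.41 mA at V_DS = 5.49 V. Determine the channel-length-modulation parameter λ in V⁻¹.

λ = 0.0826 V⁻¹

With V_GS fixed, I_D ∝ (1 + λ V_DS) in saturation, so I_D2/I_D1 = (1 + λ V_DS2)/(1 + λ V_DS1).
2.41/1.95 = 1.236 = (1 + 5.49 λ)/(1 + 2.13 λ).
Solving: λ (I_D1 V_DS2 − I_D2 V_DS1) = I_D2 − I_D1, so λ = (2.41 − 1.95) / (1.95 × 5.49 − 2.41 × 2.13) = 0.46 / 5.57 = 0.0826 V⁻¹.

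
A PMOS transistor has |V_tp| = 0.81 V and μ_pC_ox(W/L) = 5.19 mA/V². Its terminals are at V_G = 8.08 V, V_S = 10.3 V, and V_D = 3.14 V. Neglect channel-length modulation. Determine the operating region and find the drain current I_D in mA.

V_SG = V_S − V_G = 10.3 − 8.08 = 2.22 V; V_SD = V_S − V_D = 10.3 − 3.14 = 7.16 V.
V_ov = V_SG − |V_tp| = 2.22 − 0.81 = 1.41 V.
Since V_SD = 7.16 V ≥ V_ov = 1.41 V, the device is in saturation.
I_D = ½ k_p V_ov² = 0.5 × 5.19 × 1.41² = 5.16 mA.

Saturation; I_D = 5.16 mA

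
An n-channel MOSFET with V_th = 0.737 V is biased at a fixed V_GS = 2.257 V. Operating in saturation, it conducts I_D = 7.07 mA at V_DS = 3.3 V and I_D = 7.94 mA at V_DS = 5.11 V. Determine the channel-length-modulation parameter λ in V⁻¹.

λ = 0.0877 V⁻¹

With V_GS fixed, I_D ∝ (1 + λ V_DS) in saturation, so I_D2/I_D1 = (1 + λ V_DS2)/(1 + λ V_DS1).
7.94/7.07 = 1.123 = (1 + 5.11 λ)/(1 + 3.3 λ).
Solving: λ (I_D1 V_DS2 − I_D2 V_DS1) = I_D2 − I_D1, so λ = (7.94 − 7.07) / (7.07 × 5.11 − 7.94 × 3.3) = 0.87 / 9.93 = 0.0877 V⁻¹.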